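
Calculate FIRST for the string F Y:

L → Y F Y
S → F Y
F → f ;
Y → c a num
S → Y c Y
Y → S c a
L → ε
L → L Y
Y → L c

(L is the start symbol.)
FIRST sets of the non-terminals involved (from the grammar, by fixed-point iteration):
  FIRST(F) = { 'f' }

To compute FIRST(F Y), process the symbols left to right:
Symbol F is a non-terminal. Add FIRST(F) \ {ε} = { 'f' }
F is not nullable (ε ∉ FIRST(F)), so stop here.
FIRST(F Y) = { 'f' }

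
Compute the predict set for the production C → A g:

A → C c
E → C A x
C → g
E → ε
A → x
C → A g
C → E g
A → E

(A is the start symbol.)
{ 'g', 'x' }

PREDICT(C → A g) = (FIRST(RHS) \ {ε}) ∪ (FOLLOW(C) if ε ∈ FIRST(RHS), i.e. RHS ⇒* ε)
FIRST(A) = { 'g', 'x', ε }
FIRST(A g) = { 'g', 'x' }
ε ∉ FIRST(A g), so FOLLOW(C) is not added.
PREDICT(C → A g) = { 'g', 'x' }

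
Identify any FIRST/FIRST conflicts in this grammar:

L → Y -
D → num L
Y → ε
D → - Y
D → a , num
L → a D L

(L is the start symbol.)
A FIRST/FIRST conflict occurs when two productions N → α and N → β for the same non-terminal have FIRST(α) ∩ FIRST(β) ≠ ∅ (with ε ∈ FIRST of a nullable right-hand side, so two nullable alternatives also conflict).

FIRST sets of the non-terminals at (or reachable through a nullable prefix from) the front of some alternative:
  FIRST(Y) = { ε }

Productions for L:
  L → Y -: FIRST = { '-' }
  L → a D L: FIRST = { 'a' }
Productions for D:
  D → num L: FIRST = { 'num' }
  D → - Y: FIRST = { '-' }
  D → a , num: FIRST = { 'a' }
Y has only one production, so no FIRST/FIRST conflict is possible there.

All alternatives of each non-terminal have pairwise disjoint FIRST sets.

Answer: No FIRST/FIRST conflicts.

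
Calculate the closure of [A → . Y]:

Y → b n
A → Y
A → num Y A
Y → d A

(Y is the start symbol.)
Start with: [A → . Y]
  [A → . Y] has the dot before Y: add [Y → . b n], [Y → . d A]
No further items can be added.

CLOSURE = { [A → . Y], [Y → . b n], [Y → . d A] }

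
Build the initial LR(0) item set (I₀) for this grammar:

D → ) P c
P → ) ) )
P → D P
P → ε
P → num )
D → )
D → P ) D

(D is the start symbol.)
First, augment the grammar with D' → D
I₀ = CLOSURE({ [D' → . D] }):
  [D' → . D] has the dot before D: add [D → . ) P c], [D → . )], [D → . P ) D]
  [D → . P ) D] has the dot before P: add [P → . ) ) )], [P → . D P], [P → .], [P → . num )]
No further items can be added.

I₀ = { [D → . ) P c], [D → . )], [D → . P ) D], [D' → . D], [P → . ) ) )], [P → . D P], [P → . num )], [P → .] }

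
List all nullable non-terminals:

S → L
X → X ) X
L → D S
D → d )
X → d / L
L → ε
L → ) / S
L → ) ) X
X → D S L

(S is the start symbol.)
{ 'L', 'S' }

A non-terminal is nullable if it can derive ε (the empty string): either it has an ε-production, or it has a production whose right-hand side consists entirely of nullable non-terminals.

ε-productions: L → ε
So L is immediately nullable.
S → L: every symbol on the right is nullable, so S is nullable too.
No further non-terminal can be added: every production for the remaining non-terminals contains a terminal or a non-nullable non-terminal.
Nullable = { 'L', 'S' }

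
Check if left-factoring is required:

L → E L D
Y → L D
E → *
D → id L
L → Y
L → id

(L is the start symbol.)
No, left-factoring is not needed

Left-factoring is needed when two productions for the same non-terminal
share a common prefix on the right-hand side.

Productions for L:
  L → E L D
  L → Y
  L → id

No common prefixes found.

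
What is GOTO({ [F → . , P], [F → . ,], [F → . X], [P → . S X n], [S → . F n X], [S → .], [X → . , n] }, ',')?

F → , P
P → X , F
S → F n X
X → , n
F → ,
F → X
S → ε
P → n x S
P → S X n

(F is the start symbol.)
{ [F → , . P], [F → , .], [F → . , P], [F → . ,], [F → . X], [P → . S X n], [P → . X , F], [P → . n x S], [S → . F n X], [S → .], [X → , . n], [X → . , n] }

GOTO(I, ',') = CLOSURE({ [A → αX.β] : [A → α.Xβ] ∈ I, X = ',' })

Items with dot before ',', with the dot advanced:
  [F → . ,] → [F → , .]
  [F → . , P] → [F → , . P]
  [X → . , n] → [X → , . n]
Closure of the advanced items:
  [F → , . P] has the dot before P: add [P → . X , F], [P → . n x S], [P → . S X n]
  [P → . X , F] has the dot before X: add [X → . , n]
  [P → . S X n] has the dot before S: add [S → . F n X], [S → .]
  [S → . F n X] has the dot before F: add [F → . , P], [F → . ,], [F → . X]

GOTO = { [F → , . P], [F → , .], [F → . , P], [F → . ,], [F → . X], [P → . S X n], [P → . X , F], [P → . n x S], [S → . F n X], [S → .], [X → , . n], [X → . , n] }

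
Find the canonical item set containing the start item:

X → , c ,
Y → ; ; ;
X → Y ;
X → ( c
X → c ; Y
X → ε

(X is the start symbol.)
{ [X → . ( c], [X → . , c ,], [X → . Y ;], [X → . c ; Y], [X → .], [X' → . X], [Y → . ; ; ;] }

First, augment the grammar with X' → X
I₀ = CLOSURE({ [X' → . X] }):
  [X' → . X] has the dot before X: add [X → . , c ,], [X → . Y ;], [X → . ( c], [X → . c ; Y], [X → .]
  [X → . Y ;] has the dot before Y: add [Y → . ; ; ;]
No further items can be added.

I₀ = { [X → . ( c], [X → . , c ,], [X → . Y ;], [X → . c ; Y], [X → .], [X' → . X], [Y → . ; ; ;] }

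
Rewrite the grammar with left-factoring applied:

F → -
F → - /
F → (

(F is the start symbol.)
F → - F'
F' → ε
F' → /
F → (

Left-factoring transforms A → αβ₁ | αβ₂ into A → αA' and A' → β₁ | β₂
(α is the longest common prefix among the alternatives). Repeat until
no nonterminal has two alternatives with a common prefix.

Round 1: F has alternatives sharing prefix '-'. Introduce F': F → - F'
  Add: F' → ε
  Add: F' → /

No remaining common prefixes — done.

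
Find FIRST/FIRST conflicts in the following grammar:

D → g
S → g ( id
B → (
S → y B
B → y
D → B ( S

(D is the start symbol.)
No FIRST/FIRST conflicts.

A FIRST/FIRST conflict occurs when two productions N → α and N → β for the same non-terminal have FIRST(α) ∩ FIRST(β) ≠ ∅ (with ε ∈ FIRST of a nullable right-hand side, so two nullable alternatives also conflict).

FIRST sets of the non-terminals at (or reachable through a nullable prefix from) the front of some alternative:
  FIRST(B) = { '(', 'y' }

Productions for D:
  D → g: FIRST = { 'g' }
  D → B ( S: FIRST = { '(', 'y' }
Productions for S:
  S → g ( id: FIRST = { 'g' }
  S → y B: FIRST = { 'y' }
Productions for B:
  B → (: FIRST = { '(' }
  B → y: FIRST = { 'y' }

All alternatives of each non-terminal have pairwise disjoint FIRST sets.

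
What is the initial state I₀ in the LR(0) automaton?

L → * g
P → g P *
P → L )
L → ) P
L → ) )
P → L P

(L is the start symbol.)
First, augment the grammar with L' → L
I₀ = CLOSURE({ [L' → . L] }):
  [L' → . L] has the dot before L: add [L → . * g], [L → . ) P], [L → . ) )]
No further items can be added.

I₀ = { [L → . ) )], [L → . ) P], [L → . * g], [L' → . L] }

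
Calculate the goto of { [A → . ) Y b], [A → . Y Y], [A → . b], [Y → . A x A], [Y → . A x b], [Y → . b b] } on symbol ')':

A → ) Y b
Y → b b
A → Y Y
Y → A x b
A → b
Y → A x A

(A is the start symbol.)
{ [A → ) . Y b], [A → . ) Y b], [A → . Y Y], [A → . b], [Y → . A x A], [Y → . A x b], [Y → . b b] }

GOTO(I, ')') = CLOSURE({ [A → αX.β] : [A → α.Xβ] ∈ I, X = ')' })

Items with dot before ')', with the dot advanced:
  [A → . ) Y b] → [A → ) . Y b]
Closure of the advanced items:
  [A → ) . Y b] has the dot before Y: add [Y → . b b], [Y → . A x b], [Y → . A x A]
  [Y → . A x b] has the dot before A: add [A → . ) Y b], [A → . Y Y], [A → . b]

GOTO = { [A → ) . Y b], [A → . ) Y b], [A → . Y Y], [A → . b], [Y → . A x A], [Y → . A x b], [Y → . b b] }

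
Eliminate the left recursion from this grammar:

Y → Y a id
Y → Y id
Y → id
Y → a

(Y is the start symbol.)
Y → id Y'
Y → a Y'
Y' → a id Y'
Y' → id Y'
Y' → ε

Y is directly left-recursive. The standard transformation for
  A → A α₁ | ... | A α_m | β₁ | ... | β_n
is
  A  → β₁ A' | ... | β_n A'
  A' → α₁ A' | ... | α_m A' | ε

Y → id becomes Y → id Y'
Y → a becomes Y → a Y'
Y → Y a id becomes Y' → a id Y'
Y → Y id becomes Y' → id Y'
Add Y' → ε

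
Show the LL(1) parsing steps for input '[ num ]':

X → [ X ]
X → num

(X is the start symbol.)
Stack is shown with the top on the left.

Stack    Input      Action
--------------------------
X $      [ num ] $  output X → [ X ]
[ X ] $  [ num ] $  match '['
X ] $    num ] $    output X → num
num ] $  num ] $    match 'num'
] $      ] $        match ']'
$        $          accept

The string is accepted.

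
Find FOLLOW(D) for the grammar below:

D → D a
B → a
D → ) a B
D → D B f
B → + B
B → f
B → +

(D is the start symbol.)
{ $, '+', 'a', 'f' }

To compute FOLLOW(D), find every occurrence of D on a right-hand side N → α D β: add FIRST(β) \ {ε}, and if β is empty or nullable also add FOLLOW(N). Iterate to a fixed point.

D is the start symbol, so $ ∈ FOLLOW(D).
In D → D a: D is followed by a, add FIRST(a) \ {ε} = { 'a' }
In D → D B f: D is followed by B f, add FIRST(B f) \ {ε} = { '+', 'a', 'f' }

Taking the union: FOLLOW(D) = { $, '+', 'a', 'f' }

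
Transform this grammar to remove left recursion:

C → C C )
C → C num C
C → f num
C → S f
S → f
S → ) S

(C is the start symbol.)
C → f num C'
C → S f C'
C' → C ) C'
C' → num C C'
C' → ε
S → f
S → ) S

C is directly left-recursive. The standard transformation for
  A → A α₁ | ... | A α_m | β₁ | ... | β_n
is
  A  → β₁ A' | ... | β_n A'
  A' → α₁ A' | ... | α_m A' | ε

C → f num becomes C → f num C'
C → S f becomes C → S f C'
C → C C ) becomes C' → C ) C'
C → C num C becomes C' → num C C'
Add C' → ε

Productions for other non-terminals are unchanged:
  S → f
  S → ) S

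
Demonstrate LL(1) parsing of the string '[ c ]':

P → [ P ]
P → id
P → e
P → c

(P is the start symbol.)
LL(1) parsing maintains a stack (initially the start symbol over $) and the input. At each step: if the stack top is a terminal, match it against the current input token; if it is a non-terminal N, replace it with the RHS of M[N, lookahead] (the unique production whose predict set contains the lookahead).

Stack is shown with the top on the left.

Stack    Input    Action
------------------------
P $      [ c ] $  output P → [ P ]
[ P ] $  [ c ] $  match '['
P ] $    c ] $    output P → c
c ] $    c ] $    match 'c'
] $      ] $      match ']'
$        $        accept

The string is accepted.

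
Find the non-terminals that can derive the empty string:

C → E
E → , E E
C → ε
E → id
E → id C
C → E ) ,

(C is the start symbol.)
ε-productions: C → ε
So C is immediately nullable.
No further non-terminal can be added: every production for the remaining non-terminals contains a terminal or a non-nullable non-terminal.
Nullable = { 'C' }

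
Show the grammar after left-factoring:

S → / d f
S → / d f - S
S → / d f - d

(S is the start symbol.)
S → / d f S'
S' → ε
S' → - S''
S'' → S
S'' → d

Left-factoring transforms A → αβ₁ | αβ₂ into A → αA' and A' → β₁ | β₂
(α is the longest common prefix among the alternatives). Repeat until
no nonterminal has two alternatives with a common prefix.

Round 1: S has alternatives sharing prefix '/ d f'. Introduce S': S → / d f S'
  Add: S' → ε
  Add: S' → - S
  Add: S' → - d

Round 2: S' has alternatives sharing prefix '-'. Introduce S'': S' → - S''
  Add: S'' → S
  Add: S'' → d

No remaining common prefixes — done.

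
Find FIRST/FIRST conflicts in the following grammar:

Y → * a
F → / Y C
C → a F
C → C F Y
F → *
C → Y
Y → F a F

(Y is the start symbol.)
A FIRST/FIRST conflict occurs when two productions N → α and N → β for the same non-terminal have FIRST(α) ∩ FIRST(β) ≠ ∅ (with ε ∈ FIRST of a nullable right-hand side, so two nullable alternatives also conflict).

FIRST sets of the non-terminals at (or reachable through a nullable prefix from) the front of some alternative:
  FIRST(F) = { '*', '/' }
  FIRST(C) = { '*', '/', 'a' }
  FIRST(Y) = { '*', '/' }

Productions for Y:
  Y → * a: FIRST = { '*' }
  Y → F a F: FIRST = { '*', '/' }
Productions for F:
  F → / Y C: FIRST = { '/' }
  F → *: FIRST = { '*' }
Productions for C:
  C → a F: FIRST = { 'a' }
  C → C F Y: FIRST = { '*', '/', 'a' }
  C → Y: FIRST = { '*', '/' }

Conflict for Y: Y → * a and Y → F a F
  Overlap: { '*' }
Conflict for C: C → a F and C → C F Y
  Overlap: { 'a' }
Conflict for C: C → C F Y and C → Y
  Overlap: { '*', '/' }

Answer: Yes. Y → '*' a / Y → F a F on { '*' }; C → a F / C → C F Y on { 'a' }; C → C F Y / C → Y on { '*', '/' }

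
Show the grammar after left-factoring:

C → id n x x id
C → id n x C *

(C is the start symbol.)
Left-factoring transforms A → αβ₁ | αβ₂ into A → αA' and A' → β₁ | β₂
(α is the longest common prefix among the alternatives). Repeat until
no nonterminal has two alternatives with a common prefix.

Round 1: C has alternatives sharing prefix 'id n x'. Introduce C': C → id n x C'
  Add: C' → x id
  Add: C' → C *

No remaining common prefixes — done.

Resulting grammar:
C → id n x C'
C' → x id
C' → C *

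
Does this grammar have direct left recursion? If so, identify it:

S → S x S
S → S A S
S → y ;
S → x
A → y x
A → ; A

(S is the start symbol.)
Direct left recursion occurs when N → N α for some non-terminal N (the right-hand side begins with the left-hand side itself).

S → S x S: LEFT RECURSIVE (starts with S)
S → S A S: LEFT RECURSIVE (starts with S)
S → y ;: starts with y
S → x: starts with x
A → y x: starts with y
A → ; A: starts with ';'

The grammar has direct left recursion on: S.

Answer: Yes, S is left-recursive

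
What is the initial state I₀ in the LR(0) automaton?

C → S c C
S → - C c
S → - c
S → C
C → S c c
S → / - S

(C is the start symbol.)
{ [C → . S c C], [C → . S c c], [C' → . C], [S → . - C c], [S → . - c], [S → . / - S], [S → . C] }

First, augment the grammar with C' → C
I₀ = CLOSURE({ [C' → . C] }):
  [C' → . C] has the dot before C: add [C → . S c C], [C → . S c c]
  [C → . S c C] has the dot before S: add [S → . - C c], [S → . - c], [S → . C], [S → . / - S]
No further items can be added.

I₀ = { [C → . S c C], [C → . S c c], [C' → . C], [S → . - C c], [S → . - c], [S → . / - S], [S → . C] }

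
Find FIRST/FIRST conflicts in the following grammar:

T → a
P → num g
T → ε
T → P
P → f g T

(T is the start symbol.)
No FIRST/FIRST conflicts.

FIRST sets of the non-terminals at (or reachable through a nullable prefix from) the front of some alternative:
  FIRST(P) = { 'f', 'num' }

Productions for T:
  T → a: FIRST = { 'a' }
  T → ε: FIRST = { ε }
  T → P: FIRST = { 'f', 'num' }
Productions for P:
  P → num g: FIRST = { 'num' }
  P → f g T: FIRST = { 'f' }

All alternatives of each non-terminal have pairwise disjoint FIRST sets.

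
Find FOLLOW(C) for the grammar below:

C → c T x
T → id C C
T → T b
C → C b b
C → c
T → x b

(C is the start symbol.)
{ $, 'b', 'c', 'x' }

C is the start symbol, so $ ∈ FOLLOW(C).
In T → id C C: C is followed by C, add FIRST(C) \ {ε} = { 'c' }
In T → id C C: C is at the end, add FOLLOW(T)
In C → C b b: C is followed by b b, add FIRST(b b) \ {ε} = { 'b' }

The FOLLOW sets referred to above (computed the same way, to a fixed point):
  FOLLOW(T) = { 'b', 'x' }

Taking the union: FOLLOW(C) = { $, 'b', 'c', 'x' }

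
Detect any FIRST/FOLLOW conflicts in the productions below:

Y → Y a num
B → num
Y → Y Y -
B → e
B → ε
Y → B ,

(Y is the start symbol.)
A FIRST/FOLLOW conflict occurs when a non-terminal N has a nullable alternative N → β (β ⇒* ε) and another alternative N → α with FIRST(α) ∩ FOLLOW(N) ≠ ∅: on such a lookahead the parser cannot decide between expanding α and letting N vanish via β.

Nullable non-terminals: B.

B: nullable alternative(s) B → ε; FOLLOW(B) = { ',' }
  B → num: FIRST \ {ε} = { 'num' } — disjoint from FOLLOW(B)
  B → e: FIRST \ {ε} = { 'e' } — disjoint from FOLLOW(B)
  B → ε: FIRST \ {ε} = { } — this is the only nullable alternative, skip

Y has no nullable alternative, so no FIRST/FOLLOW check is needed there.

No FIRST/FOLLOW conflicts found.

Answer: No FIRST/FOLLOW conflicts.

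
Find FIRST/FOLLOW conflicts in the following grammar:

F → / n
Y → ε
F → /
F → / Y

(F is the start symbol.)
No FIRST/FOLLOW conflicts.

Nullable non-terminals: Y.
Y has a nullable alternative but only one production, so nothing to check.

F has no nullable alternative, so no FIRST/FOLLOW check is needed there.

No FIRST/FOLLOW conflicts found.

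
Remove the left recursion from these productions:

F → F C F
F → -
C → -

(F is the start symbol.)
F → - F'
F' → C F F'
F' → ε
C → -

F is directly left-recursive. The standard transformation for
  A → A α₁ | ... | A α_m | β₁ | ... | β_n
is
  A  → β₁ A' | ... | β_n A'
  A' → α₁ A' | ... | α_m A' | ε

F → - becomes F → - F'
F → F C F becomes F' → C F F'
Add F' → ε

Productions for other non-terminals are unchanged:
  C → -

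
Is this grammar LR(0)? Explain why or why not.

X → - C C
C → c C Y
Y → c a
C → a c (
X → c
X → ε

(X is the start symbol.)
Augment with X' → X and build the canonical LR(0) collection (I0 = CLOSURE({[X' → . X]}), then GOTO on every symbol after a dot until no new states appear). It has 14 states:
  I0: { [X → . - C C], [X → . c], [X → .], [X' → . X] }  — shift, reduce
  I1: { [C → . a c (], [C → . c C Y], [X → - . C C] }  — shift
  I2: { [X' → X .] }  — accept
  I3: { [X → c .] }  — reduce
  I4: { [C → . a c (], [C → . c C Y], [X → - C . C] }  — shift
  I5: { [C → a . c (] }  — shift
  I6: { [C → . a c (], [C → . c C Y], [C → c . C Y] }  — shift
  I7: { [C → c C . Y], [Y → . c a] }  — shift
  I8: { [C → c C Y .] }  — reduce
  I9: { [Y → c . a] }  — shift
  I10: { [Y → c a .] }  — reduce
  I11: { [C → a c . (] }  — shift
  I12: { [C → a c ( .] }  — reduce
  I13: { [X → - C C .] }  — reduce

Conflict in state I0:
  Shift-reduce conflict between [X → .] and [X → . - C C]
So the grammar is NOT LR(0).

Answer: No. Shift-reduce conflict between [X → .] and [X → . - C C]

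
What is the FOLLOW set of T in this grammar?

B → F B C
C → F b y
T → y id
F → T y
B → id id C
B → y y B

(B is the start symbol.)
{ 'y' }

In F → T y: T is followed by y, add FIRST(y) \ {ε} = { 'y' }

Taking the union: FOLLOW(T) = { 'y' }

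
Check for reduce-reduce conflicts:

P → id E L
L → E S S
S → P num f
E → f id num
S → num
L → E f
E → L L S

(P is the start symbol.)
No reduce-reduce conflicts

Augment with P' → P and build the canonical LR(0) collection (I0 = CLOSURE({[P' → . P]}), then GOTO on every symbol after a dot until no new states appear). It has 20 states:
  I0: { [P → . id E L], [P' → . P] }  — shift
  I1: { [P' → P .] }  — accept
  I2: { [E → . L L S], [E → . f id num], [L → . E S S], [L → . E f], [P → id . E L] }  — shift
  I3: { [E → . L L S], [E → . f id num], [L → . E S S], [L → . E f], [L → E . S S], [L → E . f], [P → . id E L], [P → id E . L], [S → . P num f], [S → . num] }  — shift
  I4: { [E → . L L S], [E → . f id num], [E → L . L S], [L → . E S S], [L → . E f] }  — shift
  I5: { [E → f . id num] }  — shift
  I6: { [E → f id . num] }  — shift
  I7: { [E → f id num .] }  — reduce
  I8: { [L → E . S S], [L → E . f], [P → . id E L], [S → . P num f], [S → . num] }  — shift
  I9: { [E → . L L S], [E → . f id num], [E → L . L S], [E → L L . S], [L → . E S S], [L → . E f], [P → . id E L], [S → . P num f], [S → . num] }  — shift
  I10: { [S → P . num f] }  — shift
  I11: { [E → L L S .] }  — reduce
  I12: { [S → num .] }  — reduce
  I13: { [S → P num . f] }  — shift
  I14: { [S → P num f .] }  — reduce
  I15: { [L → E S . S], [P → . id E L], [S → . P num f], [S → . num] }  — shift
  I16: { [L → E f .] }  — reduce
  I17: { [L → E S S .] }  — reduce
  I18: { [E → . L L S], [E → . f id num], [E → L . L S], [L → . E S S], [L → . E f], [P → id E L .] }  — shift, reduce
  I19: { [E → f . id num], [L → E f .] }  — shift, reduce

No state contains more than one complete item.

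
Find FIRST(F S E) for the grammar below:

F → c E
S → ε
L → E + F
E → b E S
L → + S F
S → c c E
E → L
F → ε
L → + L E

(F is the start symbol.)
FIRST sets of the non-terminals involved (from the grammar, by fixed-point iteration):
  FIRST(F) = { 'c', ε }
  FIRST(S) = { 'c', ε }
  FIRST(E) = { '+', 'b' }

To compute FIRST(F S E), process the symbols left to right:
Symbol F is a non-terminal. Add FIRST(F) \ {ε} = { 'c' }
F is nullable (ε ∈ FIRST(F)), continue to the next symbol.
Symbol S is a non-terminal. Add FIRST(S) \ {ε} = { 'c' }
S is nullable (ε ∈ FIRST(S)), continue to the next symbol.
Symbol E is a non-terminal. Add FIRST(E) \ {ε} = { '+', 'b' }
E is not nullable (ε ∉ FIRST(E)), so stop here.
FIRST(F S E) = { '+', 'b', 'c' }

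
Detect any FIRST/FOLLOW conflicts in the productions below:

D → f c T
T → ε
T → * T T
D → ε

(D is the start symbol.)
Nullable non-terminals: D, T.

D: nullable alternative(s) D → ε; FOLLOW(D) = { $ }
  D → f c T: FIRST \ {ε} = { 'f' } — disjoint from FOLLOW(D)
  D → ε: FIRST \ {ε} = { } — this is the only nullable alternative, skip

T: nullable alternative(s) T → ε; FOLLOW(T) = { $, '*' }
  T → ε: FIRST \ {ε} = { } — this is the only nullable alternative, skip
  T → * T T: FIRST \ {ε} = { '*' } — overlaps FOLLOW(T) on { '*' }: CONFLICT

So the grammar has 1 FIRST/FOLLOW conflict (marked CONFLICT above).

Answer: Yes. T → '*' T T with FOLLOW(T) on { '*' }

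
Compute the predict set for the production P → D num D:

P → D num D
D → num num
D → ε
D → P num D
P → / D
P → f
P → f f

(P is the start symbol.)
{ '/', 'f', 'num' }

PREDICT(P → D num D) = (FIRST(RHS) \ {ε}) ∪ (FOLLOW(P) if ε ∈ FIRST(RHS), i.e. RHS ⇒* ε)
FIRST(D) = { '/', 'f', 'num', ε }
FIRST(D num D) = { '/', 'f', 'num' }
ε ∉ FIRST(D num D), so FOLLOW(P) is not added.
PREDICT(P → D num D) = { '/', 'f', 'num' }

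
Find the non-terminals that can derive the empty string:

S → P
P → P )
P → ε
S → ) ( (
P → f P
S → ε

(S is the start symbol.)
ε-productions: P → ε, S → ε
So P, S are immediately nullable.
Every non-terminal is now nullable.
Nullable = { 'P', 'S' }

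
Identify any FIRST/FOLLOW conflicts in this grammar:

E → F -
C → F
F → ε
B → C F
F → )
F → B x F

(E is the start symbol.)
Yes. F → ')' with FOLLOW(F) on { ')' }; F → B x F with FOLLOW(F) on { ')', 'x' }

Nullable non-terminals: B, C, F.
FIRST sets used below: FIRST(B) = { ')', 'x', ε }
B has a nullable alternative but only one production, so nothing to check.
C has a nullable alternative but only one production, so nothing to check.

F: nullable alternative(s) F → ε; FOLLOW(F) = { ')', '-', 'x' }
  F → ε: FIRST \ {ε} = { } — this is the only nullable alternative, skip
  F → ): FIRST \ {ε} = { ')' } — overlaps FOLLOW(F) on { ')' }: CONFLICT
  F → B x F: FIRST \ {ε} = { ')', 'x' } — overlaps FOLLOW(F) on { ')', 'x' }: CONFLICT

E has no nullable alternative, so no FIRST/FOLLOW check is needed there.

So the grammar has 2 FIRST/FOLLOW conflicts (marked CONFLICT above).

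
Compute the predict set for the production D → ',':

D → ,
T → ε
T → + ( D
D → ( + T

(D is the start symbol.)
PREDICT(D → ',') = (FIRST(RHS) \ {ε}) ∪ (FOLLOW(D) if ε ∈ FIRST(RHS), i.e. RHS ⇒* ε)
FIRST(',') = { ',' }
ε ∉ FIRST(','), so FOLLOW(D) is not added.
PREDICT(D → ',') = { ',' }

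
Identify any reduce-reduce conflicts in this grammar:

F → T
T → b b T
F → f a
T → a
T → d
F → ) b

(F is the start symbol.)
Augment with F' → F and build the canonical LR(0) collection (I0 = CLOSURE({[F' → . F]}), then GOTO on every symbol after a dot until no new states appear). It has 12 states:
  I0: { [F → . ) b], [F → . T], [F → . f a], [F' → . F], [T → . a], [T → . b b T], [T → . d] }  — shift
  I1: { [F → ) . b] }  — shift
  I2: { [F' → F .] }  — accept
  I3: { [F → T .] }  — reduce
  I4: { [T → a .] }  — reduce
  I5: { [T → b . b T] }  — shift
  I6: { [T → d .] }  — reduce
  I7: { [F → f . a] }  — shift
  I8: { [F → f a .] }  — reduce
  I9: { [T → . a], [T → . b b T], [T → . d], [T → b b . T] }  — shift
  I10: { [T → b b T .] }  — reduce
  I11: { [F → ) b .] }  — reduce

No state contains more than one complete item.

Answer: No reduce-reduce conflicts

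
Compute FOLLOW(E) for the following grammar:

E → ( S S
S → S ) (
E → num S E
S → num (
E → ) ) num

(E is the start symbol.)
To compute FOLLOW(E), find every occurrence of E on a right-hand side N → α E β: add FIRST(β) \ {ε}, and if β is empty or nullable also add FOLLOW(N). Iterate to a fixed point.

E is the start symbol, so $ ∈ FOLLOW(E).
In E → num S E: E is at the end; this adds FOLLOW(E) to itself — nothing new

Taking the union: FOLLOW(E) = { $ }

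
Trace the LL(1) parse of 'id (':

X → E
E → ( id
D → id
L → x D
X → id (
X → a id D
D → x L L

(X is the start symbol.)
LL(1) parsing maintains a stack (initially the start symbol over $) and the input. At each step: if the stack top is a terminal, match it against the current input token; if it is a non-terminal N, replace it with the RHS of M[N, lookahead] (the unique production whose predict set contains the lookahead).

Stack is shown with the top on the left.

Stack   Input   Action
----------------------
X $     id ( $  output X → id (
id ( $  id ( $  match 'id'
( $     ( $     match '('
$       $       accept

The string is accepted.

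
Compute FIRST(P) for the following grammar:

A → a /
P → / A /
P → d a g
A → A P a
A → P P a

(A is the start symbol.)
{ '/', 'd' }

From P → / A /:
  - '/' is a terminal: add '/' and stop
From P → d a g:
  - d is a terminal: add 'd' and stop

Collecting: FIRST(P) = { '/', 'd' }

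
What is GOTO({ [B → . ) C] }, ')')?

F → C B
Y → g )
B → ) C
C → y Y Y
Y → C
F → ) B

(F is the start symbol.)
GOTO(I, ')') = CLOSURE({ [A → αX.β] : [A → α.Xβ] ∈ I, X = ')' })

Items with dot before ')', with the dot advanced:
  [B → . ) C] → [B → ) . C]
Closure of the advanced items:
  [B → ) . C] has the dot before C: add [C → . y Y Y]

GOTO = { [B → ) . C], [C → . y Y Y] }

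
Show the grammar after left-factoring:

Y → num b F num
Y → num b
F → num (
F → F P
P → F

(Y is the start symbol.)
Y → num b Y'
Y' → F num
Y' → ε
F → num (
F → F P
P → F

Left-factoring transforms A → αβ₁ | αβ₂ into A → αA' and A' → β₁ | β₂
(α is the longest common prefix among the alternatives). Repeat until
no nonterminal has two alternatives with a common prefix.

Round 1: Y has alternatives sharing prefix 'num b'. Introduce Y': Y → num b Y'
  Add: Y' → F num
  Add: Y' → ε

No remaining common prefixes — done.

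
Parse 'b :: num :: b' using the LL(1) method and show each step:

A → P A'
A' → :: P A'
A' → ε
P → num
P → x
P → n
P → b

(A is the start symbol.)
LL(1) parsing maintains a stack (initially the start symbol over $) and the input. At each step: if the stack top is a terminal, match it against the current input token; if it is a non-terminal N, replace it with the RHS of M[N, lookahead] (the unique production whose predict set contains the lookahead).

Stack is shown with the top on the left.

Stack      Input            Action
----------------------------------
A $        b :: num :: b $  output A → P A'
P A' $     b :: num :: b $  output P → b
b A' $     b :: num :: b $  match 'b'
A' $       :: num :: b $    output A' → :: P A'
:: P A' $  :: num :: b $    match '::'
P A' $     num :: b $       output P → num
num A' $   num :: b $       match 'num'
A' $       :: b $           output A' → :: P A'
:: P A' $  :: b $           match '::'
P A' $     b $              output P → b
b A' $     b $              match 'b'
A' $       $                output A' → ε
$          $                accept

The string is accepted.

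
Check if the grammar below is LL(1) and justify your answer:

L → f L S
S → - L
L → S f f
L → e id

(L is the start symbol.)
A grammar is LL(1) if for each non-terminal N with multiple productions, the predict sets of those productions are pairwise disjoint, where PREDICT(N → α) = (FIRST(α) \ {ε}) ∪ (FOLLOW(N) if α ⇒* ε).

Relevant sets:
  FIRST(S) = { '-' }

For L:
  PREDICT(L → f L S) = { 'f' }
  PREDICT(L → S f f) = { '-' }
  PREDICT(L → e id) = { 'e' }
S has a single production, so nothing to check there.

All predict sets are disjoint. The grammar IS LL(1).

Answer: Yes, the grammar is LL(1).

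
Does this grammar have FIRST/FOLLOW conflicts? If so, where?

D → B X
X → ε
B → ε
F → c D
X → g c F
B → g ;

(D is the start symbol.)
Yes. B → g ';' with FOLLOW(B) on { 'g' }

A FIRST/FOLLOW conflict occurs when a non-terminal N has a nullable alternative N → β (β ⇒* ε) and another alternative N → α with FIRST(α) ∩ FOLLOW(N) ≠ ∅: on such a lookahead the parser cannot decide between expanding α and letting N vanish via β.

Nullable non-terminals: B, D, X.

B: nullable alternative(s) B → ε; FOLLOW(B) = { $, 'g' }
  B → ε: FIRST \ {ε} = { } — this is the only nullable alternative, skip
  B → g ;: FIRST \ {ε} = { 'g' } — overlaps FOLLOW(B) on { 'g' }: CONFLICT
D has a nullable alternative but only one production, so nothing to check.

X: nullable alternative(s) X → ε; FOLLOW(X) = { $ }
  X → ε: FIRST \ {ε} = { } — this is the only nullable alternative, skip
  X → g c F: FIRST \ {ε} = { 'g' } — disjoint from FOLLOW(X)

F has no nullable alternative, so no FIRST/FOLLOW check is needed there.

So the grammar has 1 FIRST/FOLLOW conflict (marked CONFLICT above).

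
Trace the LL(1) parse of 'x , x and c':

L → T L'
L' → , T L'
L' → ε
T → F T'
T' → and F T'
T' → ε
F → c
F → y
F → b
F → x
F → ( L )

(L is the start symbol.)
LL(1) parsing maintains a stack (initially the start symbol over $) and the input. At each step: if the stack top is a terminal, match it against the current input token; if it is a non-terminal N, replace it with the RHS of M[N, lookahead] (the unique production whose predict set contains the lookahead).

Stack is shown with the top on the left.

Stack          Input          Action
------------------------------------
L $            x , x and c $  output L → T L'
T L' $         x , x and c $  output T → F T'
F T' L' $      x , x and c $  output F → x
x T' L' $      x , x and c $  match 'x'
T' L' $        , x and c $    output T' → ε
L' $           , x and c $    output L' → , T L'
, T L' $       , x and c $    match ','
T L' $         x and c $      output T → F T'
F T' L' $      x and c $      output F → x
x T' L' $      x and c $      match 'x'
T' L' $        and c $        output T' → and F T'
and F T' L' $  and c $        match 'and'
F T' L' $      c $            output F → c
c T' L' $      c $            match 'c'
T' L' $        $              output T' → ε
L' $           $              output L' → ε
$              $              accept

The string is accepted.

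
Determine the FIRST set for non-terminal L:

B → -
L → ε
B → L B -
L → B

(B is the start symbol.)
To compute FIRST(L), examine every production with L on the left-hand side, reading each right-hand side left to right until a non-nullable symbol is reached.

FIRST sets of the other non-terminals involved (by the same procedure, iterated to a fixed point):
  FIRST(B) = { '-' }

From L → ε:
  - ε-production, so ε ∈ FIRST(L)
From L → B:
  - B is a non-terminal: add FIRST(B) \ {ε} = { '-' }
    B is not nullable, so stop

Collecting: FIRST(L) = { '-', ε }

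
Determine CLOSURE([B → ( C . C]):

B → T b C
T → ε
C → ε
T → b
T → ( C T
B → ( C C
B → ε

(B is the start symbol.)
To compute CLOSURE, for each item [A → α.Bβ] where B is a non-terminal, add [B → .γ] for all productions B → γ; repeat for the newly added items until nothing changes.

Start with: [B → ( C . C]
  [B → ( C . C] has the dot before C: add [C → .]
No further items can be added.

CLOSURE = { [B → ( C . C], [C → .] }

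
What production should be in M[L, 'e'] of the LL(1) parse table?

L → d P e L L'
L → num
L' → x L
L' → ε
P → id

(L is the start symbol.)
Empty (error entry)

To find M[L, 'e'], we find productions for L where 'e' is in the predict set (PREDICT(N → α) = (FIRST(α) \ {ε}) ∪ (FOLLOW(N) if α ⇒* ε)).

L → d P e L L': PREDICT = { 'd' }
L → num: PREDICT = { 'num' }

M[L, 'e'] is empty (no production applies)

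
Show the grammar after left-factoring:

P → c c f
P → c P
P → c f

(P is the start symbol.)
Left-factoring transforms A → αβ₁ | αβ₂ into A → αA' and A' → β₁ | β₂
(α is the longest common prefix among the alternatives). Repeat until
no nonterminal has two alternatives with a common prefix.

Round 1: P has alternatives sharing prefix 'c'. Introduce P': P → c P'
  Add: P' → c f
  Add: P' → P
  Add: P' → f

No remaining common prefixes — done.

Resulting grammar:
P → c P'
P' → c f
P' → P
P' → f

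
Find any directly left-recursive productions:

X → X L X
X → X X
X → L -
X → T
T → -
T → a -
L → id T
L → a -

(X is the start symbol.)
Yes, X is left-recursive

Direct left recursion occurs when N → N α for some non-terminal N (the right-hand side begins with the left-hand side itself).

X → X L X: LEFT RECURSIVE (starts with X)
X → X X: LEFT RECURSIVE (starts with X)
X → L -: starts with L
X → T: starts with T
T → -: starts with '-'
T → a -: starts with a
L → id T: starts with id
L → a -: starts with a

The grammar has direct left recursion on: X.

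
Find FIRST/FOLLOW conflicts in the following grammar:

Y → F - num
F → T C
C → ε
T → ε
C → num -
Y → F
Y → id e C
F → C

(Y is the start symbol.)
No FIRST/FOLLOW conflicts.

A FIRST/FOLLOW conflict occurs when a non-terminal N has a nullable alternative N → β (β ⇒* ε) and another alternative N → α with FIRST(α) ∩ FOLLOW(N) ≠ ∅: on such a lookahead the parser cannot decide between expanding α and letting N vanish via β.

Nullable non-terminals: C, F, T, Y.
FIRST sets used below: FIRST(T) = { ε }, FIRST(C) = { 'num', ε }, FIRST(F) = { 'num', ε }

C: nullable alternative(s) C → ε; FOLLOW(C) = { $, '-' }
  C → ε: FIRST \ {ε} = { } — this is the only nullable alternative, skip
  C → num -: FIRST \ {ε} = { 'num' } — disjoint from FOLLOW(C)

F: nullable alternative(s) F → T C, F → C; FOLLOW(F) = { $, '-' }
  F → T C: FIRST \ {ε} = { 'num' } — disjoint from FOLLOW(F)
  F → C: FIRST \ {ε} = { 'num' } — disjoint from FOLLOW(F)
T has a nullable alternative but only one production, so nothing to check.

Y: nullable alternative(s) Y → F; FOLLOW(Y) = { $ }
  Y → F - num: FIRST \ {ε} = { '-', 'num' } — disjoint from FOLLOW(Y)
  Y → F: FIRST \ {ε} = { 'num' } — this is the only nullable alternative, skip
  Y → id e C: FIRST \ {ε} = { 'id' } — disjoint from FOLLOW(Y)

No FIRST/FOLLOW conflicts found.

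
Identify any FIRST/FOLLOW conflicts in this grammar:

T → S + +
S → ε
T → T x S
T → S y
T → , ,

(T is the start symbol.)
No FIRST/FOLLOW conflicts.

A FIRST/FOLLOW conflict occurs when a non-terminal N has a nullable alternative N → β (β ⇒* ε) and another alternative N → α with FIRST(α) ∩ FOLLOW(N) ≠ ∅: on such a lookahead the parser cannot decide between expanding α and letting N vanish via β.

Nullable non-terminals: S.
S has a nullable alternative but only one production, so nothing to check.

T has no nullable alternative, so no FIRST/FOLLOW check is needed there.

No FIRST/FOLLOW conflicts found.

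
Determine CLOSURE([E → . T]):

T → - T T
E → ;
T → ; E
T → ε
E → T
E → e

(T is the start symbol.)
{ [E → . T], [T → . - T T], [T → . ; E], [T → .] }

Start with: [E → . T]
  [E → . T] has the dot before T: add [T → . - T T], [T → . ; E], [T → .]
No further items can be added.

CLOSURE = { [E → . T], [T → . - T T], [T → . ; E], [T → .] }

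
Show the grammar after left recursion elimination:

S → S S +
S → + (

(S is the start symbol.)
S is directly left-recursive. The standard transformation for
  A → A α₁ | ... | A α_m | β₁ | ... | β_n
is
  A  → β₁ A' | ... | β_n A'
  A' → α₁ A' | ... | α_m A' | ε

S → + ( becomes S → + ( S'
S → S S + becomes S' → S + S'
Add S' → ε

Resulting grammar:
S → + ( S'
S' → S + S'
S' → ε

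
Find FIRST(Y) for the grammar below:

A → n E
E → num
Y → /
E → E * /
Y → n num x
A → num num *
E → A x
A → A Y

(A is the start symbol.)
{ '/', 'n' }

To compute FIRST(Y), examine every production with Y on the left-hand side, reading each right-hand side left to right until a non-nullable symbol is reached.

From Y → /:
  - '/' is a terminal: add '/' and stop
From Y → n num x:
  - n is a terminal: add 'n' and stop

Collecting: FIRST(Y) = { '/', 'n' }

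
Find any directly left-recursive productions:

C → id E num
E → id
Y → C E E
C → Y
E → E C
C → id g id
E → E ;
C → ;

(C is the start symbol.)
C → id E num: starts with id
E → id: starts with id
Y → C E E: starts with C
C → Y: starts with Y
E → E C: LEFT RECURSIVE (starts with E)
C → id g id: starts with id
E → E ;: LEFT RECURSIVE (starts with E)
C → ;: starts with ';'

The grammar has direct left recursion on: E.

Answer: Yes, E is left-recursive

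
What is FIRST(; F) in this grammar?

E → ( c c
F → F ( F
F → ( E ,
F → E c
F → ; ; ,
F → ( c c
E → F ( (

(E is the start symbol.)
To compute FIRST(; F), process the symbols left to right:
Symbol ; is a terminal. Add ';' and stop.
FIRST(; F) = { ';' }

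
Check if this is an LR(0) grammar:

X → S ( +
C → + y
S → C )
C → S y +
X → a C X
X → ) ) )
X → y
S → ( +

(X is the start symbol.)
Augment with X' → X and build the canonical LR(0) collection (I0 = CLOSURE({[X' → . X]}), then GOTO on every symbol after a dot until no new states appear). It has 22 states:
  I0: { [C → . + y], [C → . S y +], [S → . ( +], [S → . C )], [X → . ) ) )], [X → . S ( +], [X → . a C X], [X → . y], [X' → . X] }  — shift
  I1: { [S → ( . +] }  — shift
  I2: { [X → ) . ) )] }  — shift
  I3: { [C → + . y] }  — shift
  I4: { [S → C . )] }  — shift
  I5: { [C → S . y +], [X → S . ( +] }  — shift
  I6: { [X' → X .] }  — accept
  I7: { [C → . + y], [C → . S y +], [S → . ( +], [S → . C )], [X → a . C X] }  — shift
  I8: { [X → y .] }  — reduce
  I9: { [C → . + y], [C → . S y +], [S → . ( +], [S → . C )], [S → C . )], [X → . ) ) )], [X → . S ( +], [X → . a C X], [X → . y], [X → a C . X] }  — shift
  I10: { [C → S . y +] }  — shift
  I11: { [C → S y . +] }  — shift
  I12: { [C → S y + .] }  — reduce
  I13: { [S → C ) .], [X → ) . ) )] }  — shift, reduce
  I14: { [X → a C X .] }  — reduce
  I15: { [X → ) ) . )] }  — shift
  I16: { [X → ) ) ) .] }  — reduce
  I17: { [X → S ( . +] }  — shift
  I18: { [X → S ( + .] }  — reduce
  I19: { [S → C ) .] }  — reduce
  I20: { [C → + y .] }  — reduce
  I21: { [S → ( + .] }  — reduce

Conflict in state I13:
  Shift-reduce conflict between [S → C ) .] and [X → ) . ) )]
So the grammar is NOT LR(0).

Answer: No. Shift-reduce conflict between [S → C ) .] and [X → ) . ) )]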